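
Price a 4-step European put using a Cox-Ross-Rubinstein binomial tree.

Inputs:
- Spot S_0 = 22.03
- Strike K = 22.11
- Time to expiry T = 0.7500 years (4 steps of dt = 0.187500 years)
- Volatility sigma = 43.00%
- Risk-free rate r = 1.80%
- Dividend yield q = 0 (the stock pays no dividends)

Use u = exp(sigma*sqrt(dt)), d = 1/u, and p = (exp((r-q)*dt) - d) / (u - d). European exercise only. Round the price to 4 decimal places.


dt = T/N = 0.187500
u = exp(sigma*sqrt(dt)) = 1.204658; d = 1/u = 0.830111
p = (exp((r-q)*dt) - d) / (u - d) = 0.462611
Discount per step: exp(-r*dt) = 0.996631
Stock lattice S(k, i) with i counting down-moves:
  k=0: S(0,0) = 22.0300
  k=1: S(1,0) = 26.5386; S(1,1) = 18.2874
  k=2: S(2,0) = 31.9699; S(2,1) = 22.0300; S(2,2) = 15.1805
  k=3: S(3,0) = 38.5128; S(3,1) = 26.5386; S(3,2) = 18.2874; S(3,3) = 12.6015
  k=4: S(4,0) = 46.3948; S(4,1) = 31.9699; S(4,2) = 22.0300; S(4,3) = 15.1805; S(4,4) = 10.4607
Terminal payoffs V(N, i) = max(K - S_T, 0):
  V(4,0) = 0.000000; V(4,1) = 0.000000; V(4,2) = 0.080000; V(4,3) = 6.929462; V(4,4) = 11.649322
Backward induction: V(k, i) = exp(-r*dt) * [p * V(k+1, i) + (1-p) * V(k+1, i+1)].
  V(3,0) = exp(-r*dt) * [p*0.000000 + (1-p)*0.000000] = 0.000000
  V(3,1) = exp(-r*dt) * [p*0.000000 + (1-p)*0.080000] = 0.042846
  V(3,2) = exp(-r*dt) * [p*0.080000 + (1-p)*6.929462] = 3.748152
  V(3,3) = exp(-r*dt) * [p*6.929462 + (1-p)*11.649322] = 9.433968
  V(2,0) = exp(-r*dt) * [p*0.000000 + (1-p)*0.042846] = 0.022948
  V(2,1) = exp(-r*dt) * [p*0.042846 + (1-p)*3.748152] = 2.027183
  V(2,2) = exp(-r*dt) * [p*3.748152 + (1-p)*9.433968] = 6.780722
  V(1,0) = exp(-r*dt) * [p*0.022948 + (1-p)*2.027183] = 1.096295
  V(1,1) = exp(-r*dt) * [p*2.027183 + (1-p)*6.780722] = 4.566244
  V(0,0) = exp(-r*dt) * [p*1.096295 + (1-p)*4.566244] = 2.951030

Answer: Price = V(0,0) = 2.9510


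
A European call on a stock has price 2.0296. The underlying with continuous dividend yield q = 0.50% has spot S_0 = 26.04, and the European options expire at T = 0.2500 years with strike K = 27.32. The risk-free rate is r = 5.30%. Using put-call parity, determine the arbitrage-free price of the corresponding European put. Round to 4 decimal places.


Put-call parity: C - P = S_0 * exp(-qT) - K * exp(-rT).
S_0 * exp(-qT) = 26.0400 * 0.99875078 = 26.00747034
K * exp(-rT) = 27.3200 * 0.98683739 = 26.96039763
P = C - S*exp(-qT) + K*exp(-rT)
P = 2.0296 - 26.00747034 + 26.96039763 = 2.9825

Answer: Put price = 2.9825


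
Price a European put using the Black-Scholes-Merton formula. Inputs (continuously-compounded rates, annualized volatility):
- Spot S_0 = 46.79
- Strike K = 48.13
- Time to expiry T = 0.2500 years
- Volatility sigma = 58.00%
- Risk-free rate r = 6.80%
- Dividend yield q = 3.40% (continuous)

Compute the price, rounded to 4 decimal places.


d1 = (ln(S/K) + (r - q + 0.5*sigma^2) * T) / (sigma * sqrt(T)) = 0.07694421
d2 = d1 - sigma * sqrt(T) = -0.21305579
exp(-rT) = 0.98314368; exp(-qT) = 0.99153602
P = K * exp(-rT) * N(-d2) - S_0 * exp(-qT) * N(-d1)
N(-d1) = 0.46933396; N(-d2) = 0.58435828
P = 48.1300 * 0.98314368 * 0.58435828 - 46.7900 * 0.99153602 * 0.46933396 = 5.8768

Answer: Price = 5.8768


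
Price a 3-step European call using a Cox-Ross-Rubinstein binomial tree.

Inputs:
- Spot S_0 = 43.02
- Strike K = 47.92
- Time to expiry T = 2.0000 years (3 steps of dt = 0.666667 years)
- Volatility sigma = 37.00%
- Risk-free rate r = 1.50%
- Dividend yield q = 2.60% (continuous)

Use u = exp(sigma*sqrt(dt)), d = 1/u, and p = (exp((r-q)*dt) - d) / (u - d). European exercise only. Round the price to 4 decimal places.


Answer: Price = V(0,0) = 7.0032

Derivation:
dt = T/N = 0.666667
u = exp(sigma*sqrt(dt)) = 1.352702; d = 1/u = 0.739261
p = (exp((r-q)*dt) - d) / (u - d) = 0.413133
Discount per step: exp(-r*dt) = 0.990050
Stock lattice S(k, i) with i counting down-moves:
  k=0: S(0,0) = 43.0200
  k=1: S(1,0) = 58.1932; S(1,1) = 31.8030
  k=2: S(2,0) = 78.7181; S(2,1) = 43.0200; S(2,2) = 23.5107
  k=3: S(3,0) = 106.4820; S(3,1) = 58.1932; S(3,2) = 31.8030; S(3,3) = 17.3806
Terminal payoffs V(N, i) = max(S_T - K, 0):
  V(3,0) = 58.562040; V(3,1) = 10.273220; V(3,2) = 0.000000; V(3,3) = 0.000000
Backward induction: V(k, i) = exp(-r*dt) * [p * V(k+1, i) + (1-p) * V(k+1, i+1)].
  V(2,0) = exp(-r*dt) * [p*58.562040 + (1-p)*10.273220] = 29.922182
  V(2,1) = exp(-r*dt) * [p*10.273220 + (1-p)*0.000000] = 4.201971
  V(2,2) = exp(-r*dt) * [p*0.000000 + (1-p)*0.000000] = 0.000000
  V(1,0) = exp(-r*dt) * [p*29.922182 + (1-p)*4.201971] = 14.680289
  V(1,1) = exp(-r*dt) * [p*4.201971 + (1-p)*0.000000] = 1.718698
  V(0,0) = exp(-r*dt) * [p*14.680289 + (1-p)*1.718698] = 7.003170


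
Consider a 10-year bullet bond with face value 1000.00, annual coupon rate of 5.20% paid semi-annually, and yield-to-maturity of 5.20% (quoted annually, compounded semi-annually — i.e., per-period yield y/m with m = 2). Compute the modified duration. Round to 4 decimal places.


Coupon per period c = face * coupon_rate / m = 26.000000
Periods per year m = 2; per-period yield y/m = 0.026000
Number of cashflows N = 20
Cashflows (t years, CF_t, discount factor 1/(1+y/m)^(m*t), PV):
  t = 0.5000: CF_t = 26.000000, DF = 0.974659, PV = 25.341131
  t = 1.0000: CF_t = 26.000000, DF = 0.949960, PV = 24.698958
  t = 1.5000: CF_t = 26.000000, DF = 0.925887, PV = 24.073058
  t = 2.0000: CF_t = 26.000000, DF = 0.902424, PV = 23.463020
  t = 2.5000: CF_t = 26.000000, DF = 0.879555, PV = 22.868440
  t = 3.0000: CF_t = 26.000000, DF = 0.857266, PV = 22.288928
  t = 3.5000: CF_t = 26.000000, DF = 0.835542, PV = 21.724101
  t = 4.0000: CF_t = 26.000000, DF = 0.814369, PV = 21.173588
  t = 4.5000: CF_t = 26.000000, DF = 0.793732, PV = 20.637026
  t = 5.0000: CF_t = 26.000000, DF = 0.773618, PV = 20.114060
  t = 5.5000: CF_t = 26.000000, DF = 0.754013, PV = 19.604347
  t = 6.0000: CF_t = 26.000000, DF = 0.734906, PV = 19.107551
  t = 6.5000: CF_t = 26.000000, DF = 0.716282, PV = 18.623344
  t = 7.0000: CF_t = 26.000000, DF = 0.698131, PV = 18.151407
  t = 7.5000: CF_t = 26.000000, DF = 0.680440, PV = 17.691430
  t = 8.0000: CF_t = 26.000000, DF = 0.663197, PV = 17.243109
  t = 8.5000: CF_t = 26.000000, DF = 0.646390, PV = 16.806149
  t = 9.0000: CF_t = 26.000000, DF = 0.630010, PV = 16.380262
  t = 9.5000: CF_t = 26.000000, DF = 0.614045, PV = 15.965168
  t = 10.0000: CF_t = 1026.000000, DF = 0.598484, PV = 614.044923
Price P = sum_t PV_t = 1000.000000
First compute Macaulay numerator sum_t t * PV_t:
  t * PV_t at t = 0.5000: 12.670565
  t * PV_t at t = 1.0000: 24.698958
  t * PV_t at t = 1.5000: 36.109587
  t * PV_t at t = 2.0000: 46.926039
  t * PV_t at t = 2.5000: 57.171101
  t * PV_t at t = 3.0000: 66.866784
  t * PV_t at t = 3.5000: 76.034355
  t * PV_t at t = 4.0000: 84.694353
  t * PV_t at t = 4.5000: 92.866615
  t * PV_t at t = 5.0000: 100.570300
  t * PV_t at t = 5.5000: 107.823908
  t * PV_t at t = 6.0000: 114.645304
  t * PV_t at t = 6.5000: 121.051734
  t * PV_t at t = 7.0000: 127.059850
  t * PV_t at t = 7.5000: 132.685724
  t * PV_t at t = 8.0000: 137.944873
  t * PV_t at t = 8.5000: 142.852268
  t * PV_t at t = 9.0000: 147.422361
  t * PV_t at t = 9.5000: 151.669096
  t * PV_t at t = 10.0000: 6140.449235
Macaulay duration D = 7922.213010 / 1000.000000 = 7.922213
Modified duration = D / (1 + y/m) = 7.922213 / (1 + 0.026000) = 7.721455

Answer: Modified duration = 7.7215


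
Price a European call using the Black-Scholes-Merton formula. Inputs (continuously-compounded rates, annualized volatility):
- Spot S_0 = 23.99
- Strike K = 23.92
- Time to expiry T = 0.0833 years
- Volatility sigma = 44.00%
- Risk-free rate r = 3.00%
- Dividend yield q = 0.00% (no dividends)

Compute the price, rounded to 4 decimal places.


d1 = (ln(S/K) + (r - q + 0.5*sigma^2) * T) / (sigma * sqrt(T)) = 0.10618484
d2 = d1 - sigma * sqrt(T) = -0.02080682
exp(-rT) = 0.99750412; exp(-qT) = 1.00000000
C = S_0 * exp(-qT) * N(d1) - K * exp(-rT) * N(d2)
N(d1) = 0.54228215; N(d2) = 0.49169988
C = 23.9900 * 1.00000000 * 0.54228215 - 23.9200 * 0.99750412 * 0.49169988 = 1.2772

Answer: Price = 1.2772


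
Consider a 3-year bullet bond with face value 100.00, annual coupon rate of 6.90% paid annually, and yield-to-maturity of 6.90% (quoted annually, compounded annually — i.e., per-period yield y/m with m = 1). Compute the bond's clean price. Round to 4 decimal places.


Coupon per period c = face * coupon_rate / m = 6.900000
Periods per year m = 1; per-period yield y/m = 0.069000
Number of cashflows N = 3
Cashflows (t years, CF_t, discount factor 1/(1+y/m)^(m*t), PV):
  t = 1.0000: CF_t = 6.900000, DF = 0.935454, PV = 6.454630
  t = 2.0000: CF_t = 6.900000, DF = 0.875074, PV = 6.038008
  t = 3.0000: CF_t = 106.900000, DF = 0.818591, PV = 87.507362
Price P = sum_t PV_t = 100.000000

Answer: Price = 100.0000


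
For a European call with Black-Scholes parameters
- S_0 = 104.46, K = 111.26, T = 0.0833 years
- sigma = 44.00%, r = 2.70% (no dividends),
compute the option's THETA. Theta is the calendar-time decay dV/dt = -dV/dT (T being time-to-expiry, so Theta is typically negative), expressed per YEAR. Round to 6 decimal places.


d1 = -0.4154055820; d2 = -0.5423972353
phi(d1) = 0.3659643217; exp(-qT) = 1.0000000000; exp(-rT) = 0.9977534273
Theta = -S*exp(-qT)*phi(d1)*sigma/(2*sqrt(T)) - r*K*exp(-rT)*N(d2) + q*S*exp(-qT)*N(d1)
N(d1) = 0.3389225105; N(d2) = 0.2937724419; sqrt(T) = 0.2886173938
Term 1 = -104.4600 * 1.0000000000 * 0.3659643217 * 0.4400 / (2 * 0.2886173938) = -29.1399598587
Term 2 = -0.0270 * 111.2600 * 0.9977534273 * 0.2937724419 = -0.8805156943
Term 3 = 0 (no dividend yield, q = 0)
Theta = -29.1399598587 + (-0.8805156943) + (0.0000000000) = -30.020476

Answer: Theta = -30.020476


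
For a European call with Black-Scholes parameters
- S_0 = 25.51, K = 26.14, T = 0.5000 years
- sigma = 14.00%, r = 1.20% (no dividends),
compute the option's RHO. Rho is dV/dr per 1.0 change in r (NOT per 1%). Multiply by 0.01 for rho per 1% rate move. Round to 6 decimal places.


d1 = -0.1363319657; d2 = -0.2353269151
phi(d1) = 0.3952520028; exp(-qT) = 1.0000000000; exp(-rT) = 0.9940179641
N(d2) = 0.4069775032
Rho = K*T*exp(-rT)*N(d2) = 26.1400 * 0.5000 * 0.9940179641 * 0.4069775032 = 5.287376

Answer: Rho = 5.287376


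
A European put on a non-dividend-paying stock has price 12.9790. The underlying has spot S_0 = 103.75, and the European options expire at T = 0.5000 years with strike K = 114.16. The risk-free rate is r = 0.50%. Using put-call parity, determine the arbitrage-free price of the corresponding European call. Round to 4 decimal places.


Put-call parity: C - P = S_0 * exp(-qT) - K * exp(-rT).
S_0 * exp(-qT) = 103.7500 * 1.00000000 = 103.75000000
K * exp(-rT) = 114.1600 * 0.99750312 = 113.87495645
C = P + S*exp(-qT) - K*exp(-rT)
C = 12.9790 + 103.75000000 - 113.87495645 = 2.8540

Answer: Call price = 2.8540


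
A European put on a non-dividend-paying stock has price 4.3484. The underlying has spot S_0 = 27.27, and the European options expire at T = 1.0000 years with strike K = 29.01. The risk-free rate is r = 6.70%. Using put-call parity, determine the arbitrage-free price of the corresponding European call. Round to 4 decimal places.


Put-call parity: C - P = S_0 * exp(-qT) - K * exp(-rT).
S_0 * exp(-qT) = 27.2700 * 1.00000000 = 27.27000000
K * exp(-rT) = 29.0100 * 0.93519520 = 27.13001279
C = P + S*exp(-qT) - K*exp(-rT)
C = 4.3484 + 27.27000000 - 27.13001279 = 4.4884

Answer: Call price = 4.4884


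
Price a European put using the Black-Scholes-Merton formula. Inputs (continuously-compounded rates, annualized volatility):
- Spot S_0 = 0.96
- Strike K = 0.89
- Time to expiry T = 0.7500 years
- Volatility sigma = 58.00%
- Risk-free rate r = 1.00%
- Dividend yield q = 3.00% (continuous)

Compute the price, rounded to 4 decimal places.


d1 = (ln(S/K) + (r - q + 0.5*sigma^2) * T) / (sigma * sqrt(T)) = 0.37201629
d2 = d1 - sigma * sqrt(T) = -0.13027845
exp(-rT) = 0.99252805; exp(-qT) = 0.97775124
P = K * exp(-rT) * N(-d2) - S_0 * exp(-qT) * N(-d1)
N(-d1) = 0.35494036; N(-d2) = 0.55182693
P = 0.8900 * 0.99252805 * 0.55182693 - 0.9600 * 0.97775124 * 0.35494036 = 0.1543

Answer: Price = 0.1543


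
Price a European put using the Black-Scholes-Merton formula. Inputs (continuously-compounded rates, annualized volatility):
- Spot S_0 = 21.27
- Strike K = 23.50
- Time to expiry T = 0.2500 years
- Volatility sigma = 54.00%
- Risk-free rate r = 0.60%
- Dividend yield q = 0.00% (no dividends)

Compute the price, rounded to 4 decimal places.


Answer: Price = 3.6554

Derivation:
d1 = (ln(S/K) + (r - q + 0.5*sigma^2) * T) / (sigma * sqrt(T)) = -0.22871404
d2 = d1 - sigma * sqrt(T) = -0.49871404
exp(-rT) = 0.99850112; exp(-qT) = 1.00000000
P = K * exp(-rT) * N(-d2) - S_0 * exp(-qT) * N(-d1)
N(-d1) = 0.59045441; N(-d2) = 0.69100958
P = 23.5000 * 0.99850112 * 0.69100958 - 21.2700 * 1.00000000 * 0.59045441 = 3.6554


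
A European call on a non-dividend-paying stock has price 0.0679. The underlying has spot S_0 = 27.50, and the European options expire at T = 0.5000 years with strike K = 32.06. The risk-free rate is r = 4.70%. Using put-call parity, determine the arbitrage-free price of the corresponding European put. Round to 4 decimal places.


Put-call parity: C - P = S_0 * exp(-qT) - K * exp(-rT).
S_0 * exp(-qT) = 27.5000 * 1.00000000 = 27.50000000
K * exp(-rT) = 32.0600 * 0.97677397 = 31.31537363
P = C - S*exp(-qT) + K*exp(-rT)
P = 0.0679 - 27.50000000 + 31.31537363 = 3.8833

Answer: Put price = 3.8833


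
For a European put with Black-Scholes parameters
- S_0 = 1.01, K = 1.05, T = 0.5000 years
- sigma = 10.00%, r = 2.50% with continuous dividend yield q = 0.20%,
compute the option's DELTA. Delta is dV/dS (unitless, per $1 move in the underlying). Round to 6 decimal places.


Answer: Delta = -0.636677

Derivation:
d1 = -0.3512882916; d2 = -0.4219989697
phi(d1) = 0.3750708772; exp(-qT) = 0.9990004998; exp(-rT) = 0.9875778005
N(-d1) = 0.6373139611
Delta = -exp(-qT) * N(-d1) = -0.9990004998 * 0.6373139611 = -0.636677


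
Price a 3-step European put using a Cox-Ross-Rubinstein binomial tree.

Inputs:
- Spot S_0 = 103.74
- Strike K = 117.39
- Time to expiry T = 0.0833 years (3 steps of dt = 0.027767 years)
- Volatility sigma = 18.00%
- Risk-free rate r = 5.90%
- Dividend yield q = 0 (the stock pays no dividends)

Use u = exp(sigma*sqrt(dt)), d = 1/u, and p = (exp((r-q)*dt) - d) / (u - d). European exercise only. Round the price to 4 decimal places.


dt = T/N = 0.027767
u = exp(sigma*sqrt(dt)) = 1.030448; d = 1/u = 0.970451
p = (exp((r-q)*dt) - d) / (u - d) = 0.519830
Discount per step: exp(-r*dt) = 0.998363
Stock lattice S(k, i) with i counting down-moves:
  k=0: S(0,0) = 103.7400
  k=1: S(1,0) = 106.8987; S(1,1) = 100.6746
  k=2: S(2,0) = 110.1536; S(2,1) = 103.7400; S(2,2) = 97.6998
  k=3: S(3,0) = 113.5076; S(3,1) = 106.8987; S(3,2) = 100.6746; S(3,3) = 94.8129
Terminal payoffs V(N, i) = max(K - S_T, 0):
  V(3,0) = 3.882403; V(3,1) = 10.491288; V(3,2) = 16.715376; V(3,3) = 22.577072
Backward induction: V(k, i) = exp(-r*dt) * [p * V(k+1, i) + (1-p) * V(k+1, i+1)].
  V(2,0) = exp(-r*dt) * [p*3.882403 + (1-p)*10.491288] = 7.044244
  V(2,1) = exp(-r*dt) * [p*10.491288 + (1-p)*16.715376] = 13.457845
  V(2,2) = exp(-r*dt) * [p*16.715376 + (1-p)*22.577072] = 19.498020
  V(1,0) = exp(-r*dt) * [p*7.044244 + (1-p)*13.457845] = 10.107293
  V(1,1) = exp(-r*dt) * [p*13.457845 + (1-p)*19.498020] = 16.331381
  V(0,0) = exp(-r*dt) * [p*10.107293 + (1-p)*16.331381] = 13.074479

Answer: Price = V(0,0) = 13.0745


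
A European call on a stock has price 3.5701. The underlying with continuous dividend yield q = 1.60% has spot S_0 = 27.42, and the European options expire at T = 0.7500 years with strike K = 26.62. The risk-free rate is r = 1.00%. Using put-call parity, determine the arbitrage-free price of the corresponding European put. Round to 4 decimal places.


Put-call parity: C - P = S_0 * exp(-qT) - K * exp(-rT).
S_0 * exp(-qT) = 27.4200 * 0.98807171 = 27.09292637
K * exp(-rT) = 26.6200 * 0.99252805 = 26.42109682
P = C - S*exp(-qT) + K*exp(-rT)
P = 3.5701 - 27.09292637 + 26.42109682 = 2.8983

Answer: Put price = 2.8983


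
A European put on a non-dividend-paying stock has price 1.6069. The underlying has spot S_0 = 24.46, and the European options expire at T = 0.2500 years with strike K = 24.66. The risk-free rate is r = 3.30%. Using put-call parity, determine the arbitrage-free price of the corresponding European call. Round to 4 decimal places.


Answer: Call price = 1.6095

Derivation:
Put-call parity: C - P = S_0 * exp(-qT) - K * exp(-rT).
S_0 * exp(-qT) = 24.4600 * 1.00000000 = 24.46000000
K * exp(-rT) = 24.6600 * 0.99178394 = 24.45739191
C = P + S*exp(-qT) - K*exp(-rT)
C = 1.6069 + 24.46000000 - 24.45739191 = 1.6095


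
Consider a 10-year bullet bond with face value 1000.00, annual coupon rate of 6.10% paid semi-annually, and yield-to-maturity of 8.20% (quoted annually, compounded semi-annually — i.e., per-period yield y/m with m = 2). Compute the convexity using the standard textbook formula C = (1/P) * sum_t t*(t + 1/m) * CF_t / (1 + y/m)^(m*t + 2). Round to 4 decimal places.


Coupon per period c = face * coupon_rate / m = 30.500000
Periods per year m = 2; per-period yield y/m = 0.041000
Number of cashflows N = 20
Cashflows (t years, CF_t, discount factor 1/(1+y/m)^(m*t), PV):
  t = 0.5000: CF_t = 30.500000, DF = 0.960615, PV = 29.298751
  t = 1.0000: CF_t = 30.500000, DF = 0.922781, PV = 28.144814
  t = 1.5000: CF_t = 30.500000, DF = 0.886437, PV = 27.036325
  t = 2.0000: CF_t = 30.500000, DF = 0.851524, PV = 25.971493
  t = 2.5000: CF_t = 30.500000, DF = 0.817987, PV = 24.948601
  t = 3.0000: CF_t = 30.500000, DF = 0.785770, PV = 23.965995
  t = 3.5000: CF_t = 30.500000, DF = 0.754823, PV = 23.022089
  t = 4.0000: CF_t = 30.500000, DF = 0.725094, PV = 22.115359
  t = 4.5000: CF_t = 30.500000, DF = 0.696536, PV = 21.244341
  t = 5.0000: CF_t = 30.500000, DF = 0.669103, PV = 20.407629
  t = 5.5000: CF_t = 30.500000, DF = 0.642750, PV = 19.603870
  t = 6.0000: CF_t = 30.500000, DF = 0.617435, PV = 18.831768
  t = 6.5000: CF_t = 30.500000, DF = 0.593117, PV = 18.090075
  t = 7.0000: CF_t = 30.500000, DF = 0.569757, PV = 17.377593
  t = 7.5000: CF_t = 30.500000, DF = 0.547317, PV = 16.693173
  t = 8.0000: CF_t = 30.500000, DF = 0.525761, PV = 16.035709
  t = 8.5000: CF_t = 30.500000, DF = 0.505054, PV = 15.404139
  t = 9.0000: CF_t = 30.500000, DF = 0.485162, PV = 14.797444
  t = 9.5000: CF_t = 30.500000, DF = 0.466054, PV = 14.214644
  t = 10.0000: CF_t = 1030.500000, DF = 0.447698, PV = 461.353060
Price P = sum_t PV_t = 858.556872
Convexity numerator sum_t t*(t + 1/m) * CF_t / (1+y/m)^(m*t + 2):
  t = 0.5000: term = 13.518162
  t = 1.0000: term = 38.957240
  t = 1.5000: term = 74.845802
  t = 2.0000: term = 119.829974
  t = 2.5000: term = 172.665669
  t = 3.0000: term = 232.211275
  t = 3.5000: term = 297.420781
  t = 4.0000: term = 367.337317
  t = 4.5000: term = 441.087076
  t = 5.0000: term = 517.873608
  t = 5.5000: term = 596.972459
  t = 6.0000: term = 677.726134
  t = 6.5000: term = 759.539376
  t = 7.0000: term = 841.874724
  t = 7.5000: term = 924.248359
  t = 8.0000: term = 1006.226199
  t = 8.5000: term = 1087.420244
  t = 9.0000: term = 1167.485146
  t = 9.5000: term = 1246.115003
  t = 10.0000: term = 44701.412451
Convexity = (1/P) * sum = 55284.767000 / 858.556872 = 64.392667

Answer: Convexity = 64.3927


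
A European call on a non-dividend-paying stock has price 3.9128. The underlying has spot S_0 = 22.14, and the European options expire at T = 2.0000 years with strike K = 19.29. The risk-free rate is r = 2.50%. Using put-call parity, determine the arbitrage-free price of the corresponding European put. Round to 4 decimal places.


Put-call parity: C - P = S_0 * exp(-qT) - K * exp(-rT).
S_0 * exp(-qT) = 22.1400 * 1.00000000 = 22.14000000
K * exp(-rT) = 19.2900 * 0.95122942 = 18.34921560
P = C - S*exp(-qT) + K*exp(-rT)
P = 3.9128 - 22.14000000 + 18.34921560 = 0.1220

Answer: Put price = 0.1220


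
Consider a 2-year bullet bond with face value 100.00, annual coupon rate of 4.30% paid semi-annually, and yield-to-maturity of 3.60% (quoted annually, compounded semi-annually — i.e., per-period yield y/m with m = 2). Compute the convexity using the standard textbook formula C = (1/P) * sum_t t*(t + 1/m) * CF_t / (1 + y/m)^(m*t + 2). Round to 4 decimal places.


Coupon per period c = face * coupon_rate / m = 2.150000
Periods per year m = 2; per-period yield y/m = 0.018000
Number of cashflows N = 4
Cashflows (t years, CF_t, discount factor 1/(1+y/m)^(m*t), PV):
  t = 0.5000: CF_t = 2.150000, DF = 0.982318, PV = 2.111984
  t = 1.0000: CF_t = 2.150000, DF = 0.964949, PV = 2.074641
  t = 1.5000: CF_t = 2.150000, DF = 0.947887, PV = 2.037958
  t = 2.0000: CF_t = 102.150000, DF = 0.931127, PV = 95.114616
Price P = sum_t PV_t = 101.339199
Convexity numerator sum_t t*(t + 1/m) * CF_t / (1+y/m)^(m*t + 2):
  t = 0.5000: term = 1.018979
  t = 1.0000: term = 3.002884
  t = 1.5000: term = 5.899576
  t = 2.0000: term = 458.903856
Convexity = (1/P) * sum = 468.825296 / 101.339199 = 4.626298

Answer: Convexity = 4.6263


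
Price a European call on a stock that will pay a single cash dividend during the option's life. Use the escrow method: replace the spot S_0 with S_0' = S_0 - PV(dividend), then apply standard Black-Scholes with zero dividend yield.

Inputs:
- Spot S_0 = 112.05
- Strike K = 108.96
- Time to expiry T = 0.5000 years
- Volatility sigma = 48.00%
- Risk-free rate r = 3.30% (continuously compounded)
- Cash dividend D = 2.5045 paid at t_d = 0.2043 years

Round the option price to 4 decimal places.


PV(D) = D * exp(-r * t_d) = 2.5045 * 0.99328078 = 2.48767170
S_0' = S_0 - PV(D) = 112.0500 - 2.48767170 = 109.56232830
d1 = (ln(S_0'/K) + (r + sigma^2/2)*T) / (sigma*sqrt(T)) = 0.23456132
d2 = d1 - sigma*sqrt(T) = -0.10484993
exp(-rT) = 0.98363538
N(d1) = 0.59272538; N(d2) = 0.45824744
C = S_0' * N(d1) - K * exp(-rT) * N(d2) = 109.56232830 * 0.59272538 - 108.9600 * 0.98363538 * 0.45824744 = 15.8268

Answer: Price = 15.8268


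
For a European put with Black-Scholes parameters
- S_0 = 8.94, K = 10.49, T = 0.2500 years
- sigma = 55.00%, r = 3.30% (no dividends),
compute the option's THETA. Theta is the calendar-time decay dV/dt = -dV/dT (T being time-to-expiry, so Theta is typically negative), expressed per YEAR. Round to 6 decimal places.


Answer: Theta = -1.541506

Derivation:
d1 = -0.4139066663; d2 = -0.6889066663
phi(d1) = 0.3661918519; exp(-qT) = 1.0000000000; exp(-rT) = 0.9917839379
Theta = -S*exp(-qT)*phi(d1)*sigma/(2*sqrt(T)) + r*K*exp(-rT)*N(-d2) - q*S*exp(-qT)*N(-d1)
N(-d1) = 0.6605287692; N(-d2) = 0.7545589980; sqrt(T) = 0.5000000000
Term 1 = -8.9400 * 1.0000000000 * 0.3661918519 * 0.5500 / (2 * 0.5000000000) = -1.8005653358
Term 2 = 0.0330 * 10.4900 * 0.9917839379 * 0.7545589980 = 0.2590596062
Term 3 = 0 (no dividend yield, q = 0)
Theta = -1.8005653358 + (0.2590596062) + (0.0000000000) = -1.541506


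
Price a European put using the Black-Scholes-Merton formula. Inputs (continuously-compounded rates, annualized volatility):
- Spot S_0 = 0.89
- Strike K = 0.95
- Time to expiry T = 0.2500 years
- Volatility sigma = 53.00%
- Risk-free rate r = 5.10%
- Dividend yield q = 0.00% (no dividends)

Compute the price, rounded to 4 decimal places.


d1 = (ln(S/K) + (r - q + 0.5*sigma^2) * T) / (sigma * sqrt(T)) = -0.06557744
d2 = d1 - sigma * sqrt(T) = -0.33057744
exp(-rT) = 0.98733094; exp(-qT) = 1.00000000
P = K * exp(-rT) * N(-d2) - S_0 * exp(-qT) * N(-d1)
N(-d1) = 0.52614288; N(-d2) = 0.62951816
P = 0.9500 * 0.98733094 * 0.62951816 - 0.8900 * 1.00000000 * 0.52614288 = 0.1222

Answer: Price = 0.1222


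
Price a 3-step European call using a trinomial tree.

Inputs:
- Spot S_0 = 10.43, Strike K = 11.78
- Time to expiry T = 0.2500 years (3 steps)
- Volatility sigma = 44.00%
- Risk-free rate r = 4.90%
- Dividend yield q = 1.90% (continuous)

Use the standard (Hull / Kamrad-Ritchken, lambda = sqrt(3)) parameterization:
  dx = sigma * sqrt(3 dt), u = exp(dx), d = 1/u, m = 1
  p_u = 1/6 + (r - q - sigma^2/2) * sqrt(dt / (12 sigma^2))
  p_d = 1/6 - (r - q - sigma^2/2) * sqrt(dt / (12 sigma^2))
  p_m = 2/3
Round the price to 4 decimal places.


dt = T/N = 0.083333; dx = sigma*sqrt(3*dt) = 0.220000
u = exp(dx) = 1.246077; d = 1/u = 0.802519
p_u = 0.154015, p_m = 0.666667, p_d = 0.179318
Discount per step: exp(-r*dt) = 0.995925
Stock lattice S(k, j) with j the centered position index:
  k=0: S(0,+0) = 10.4300
  k=1: S(1,-1) = 8.3703; S(1,+0) = 10.4300; S(1,+1) = 12.9966
  k=2: S(2,-2) = 6.7173; S(2,-1) = 8.3703; S(2,+0) = 10.4300; S(2,+1) = 12.9966; S(2,+2) = 16.1947
  k=3: S(3,-3) = 5.3908; S(3,-2) = 6.7173; S(3,-1) = 8.3703; S(3,+0) = 10.4300; S(3,+1) = 12.9966; S(3,+2) = 16.1947; S(3,+3) = 20.1799
Terminal payoffs V(N, j) = max(S_T - K, 0):
  V(3,-3) = 0.000000; V(3,-2) = 0.000000; V(3,-1) = 0.000000; V(3,+0) = 0.000000; V(3,+1) = 1.216580; V(3,+2) = 4.414736; V(3,+3) = 8.399884
Backward induction: V(k, j) = exp(-r*dt) * [p_u * V(k+1, j+1) + p_m * V(k+1, j) + p_d * V(k+1, j-1)]
  V(2,-2) = exp(-r*dt) * [p_u*0.000000 + p_m*0.000000 + p_d*0.000000] = 0.000000
  V(2,-1) = exp(-r*dt) * [p_u*0.000000 + p_m*0.000000 + p_d*0.000000] = 0.000000
  V(2,+0) = exp(-r*dt) * [p_u*1.216580 + p_m*0.000000 + p_d*0.000000] = 0.186608
  V(2,+1) = exp(-r*dt) * [p_u*4.414736 + p_m*1.216580 + p_d*0.000000] = 1.484914
  V(2,+2) = exp(-r*dt) * [p_u*8.399884 + p_m*4.414736 + p_d*1.216580] = 4.436868
  V(1,-1) = exp(-r*dt) * [p_u*0.186608 + p_m*0.000000 + p_d*0.000000] = 0.028623
  V(1,+0) = exp(-r*dt) * [p_u*1.484914 + p_m*0.186608 + p_d*0.000000] = 0.351666
  V(1,+1) = exp(-r*dt) * [p_u*4.436868 + p_m*1.484914 + p_d*0.186608] = 1.699795
  V(0,+0) = exp(-r*dt) * [p_u*1.699795 + p_m*0.351666 + p_d*0.028623] = 0.499328

Answer: Price = V(0,0) = 0.4993


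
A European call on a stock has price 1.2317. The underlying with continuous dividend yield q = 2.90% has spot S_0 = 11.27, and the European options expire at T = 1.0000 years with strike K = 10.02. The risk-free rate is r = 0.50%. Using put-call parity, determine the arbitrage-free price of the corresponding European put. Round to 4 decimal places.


Put-call parity: C - P = S_0 * exp(-qT) - K * exp(-rT).
S_0 * exp(-qT) = 11.2700 * 0.97141646 = 10.94786355
K * exp(-rT) = 10.0200 * 0.99501248 = 9.97002504
P = C - S*exp(-qT) + K*exp(-rT)
P = 1.2317 - 10.94786355 + 9.97002504 = 0.2539

Answer: Put price = 0.2539


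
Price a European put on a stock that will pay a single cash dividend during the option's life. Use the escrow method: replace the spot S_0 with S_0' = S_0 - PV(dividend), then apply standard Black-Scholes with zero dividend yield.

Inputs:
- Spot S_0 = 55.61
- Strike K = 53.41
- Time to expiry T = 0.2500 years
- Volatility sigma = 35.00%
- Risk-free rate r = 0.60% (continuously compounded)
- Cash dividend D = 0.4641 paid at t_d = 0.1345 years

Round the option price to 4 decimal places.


PV(D) = D * exp(-r * t_d) = 0.4641 * 0.99919333 = 0.46372562
S_0' = S_0 - PV(D) = 55.6100 - 0.46372562 = 55.14627438
d1 = (ln(S_0'/K) + (r + sigma^2/2)*T) / (sigma*sqrt(T)) = 0.27887826
d2 = d1 - sigma*sqrt(T) = 0.10387826
exp(-rT) = 0.99850112
N(-d1) = 0.39016913; N(-d2) = 0.45863298
P = K * exp(-rT) * N(-d2) - S_0' * N(-d1) = 53.4100 * 0.99850112 * 0.45863298 - 55.14627438 * 0.39016913 = 2.9425

Answer: Price = 2.9425


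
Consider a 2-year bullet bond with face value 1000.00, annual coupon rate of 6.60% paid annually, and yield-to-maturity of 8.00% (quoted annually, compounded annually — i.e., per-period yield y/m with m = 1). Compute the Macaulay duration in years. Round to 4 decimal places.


Answer: Macaulay duration = 1.9373 years

Derivation:
Coupon per period c = face * coupon_rate / m = 66.000000
Periods per year m = 1; per-period yield y/m = 0.080000
Number of cashflows N = 2
Cashflows (t years, CF_t, discount factor 1/(1+y/m)^(m*t), PV):
  t = 1.0000: CF_t = 66.000000, DF = 0.925926, PV = 61.111111
  t = 2.0000: CF_t = 1066.000000, DF = 0.857339, PV = 913.923182
Price P = sum_t PV_t = 975.034294
Macaulay numerator sum_t t * PV_t:
  t * PV_t at t = 1.0000: 61.111111
  t * PV_t at t = 2.0000: 1827.846365
Macaulay duration D = (sum_t t * PV_t) / P = 1888.957476 / 975.034294 = 1.937324


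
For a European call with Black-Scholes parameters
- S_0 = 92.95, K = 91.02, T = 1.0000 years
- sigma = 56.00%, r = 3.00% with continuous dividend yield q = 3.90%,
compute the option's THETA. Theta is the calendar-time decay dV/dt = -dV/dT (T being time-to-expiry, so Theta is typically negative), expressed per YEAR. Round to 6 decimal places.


d1 = 0.3013972350; d2 = -0.2586027650
phi(d1) = 0.3812276103; exp(-qT) = 0.9617507091; exp(-rT) = 0.9704455335
Theta = -S*exp(-qT)*phi(d1)*sigma/(2*sqrt(T)) - r*K*exp(-rT)*N(d2) + q*S*exp(-qT)*N(d1)
N(d1) = 0.6184441987; N(d2) = 0.3979708748; sqrt(T) = 1.0000000000
Term 1 = -92.9500 * 0.9617507091 * 0.3812276103 * 0.5600 / (2 * 1.0000000000) = -9.5423268319
Term 2 = -0.0300 * 91.0200 * 0.9704455335 * 0.3979708748 = -1.0545824535
Term 3 = 0.0390 * 92.9500 * 0.9617507091 * 0.6184441987 = 2.1561403960
Theta = -9.5423268319 + (-1.0545824535) + (2.1561403960) = -8.440769

Answer: Theta = -8.440769


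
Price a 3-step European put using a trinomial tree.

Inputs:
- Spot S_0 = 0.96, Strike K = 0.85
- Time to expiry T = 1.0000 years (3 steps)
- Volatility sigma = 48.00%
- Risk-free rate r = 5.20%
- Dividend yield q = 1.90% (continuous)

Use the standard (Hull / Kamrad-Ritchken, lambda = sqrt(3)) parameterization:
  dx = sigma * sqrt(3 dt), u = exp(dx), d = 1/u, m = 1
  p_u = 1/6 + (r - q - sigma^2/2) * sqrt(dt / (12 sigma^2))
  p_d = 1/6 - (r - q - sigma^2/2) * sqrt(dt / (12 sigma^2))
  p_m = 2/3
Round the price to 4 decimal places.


dt = T/N = 0.333333; dx = sigma*sqrt(3*dt) = 0.480000
u = exp(dx) = 1.616074; d = 1/u = 0.618783
p_u = 0.138125, p_m = 0.666667, p_d = 0.195208
Discount per step: exp(-r*dt) = 0.982816
Stock lattice S(k, j) with j the centered position index:
  k=0: S(0,+0) = 0.9600
  k=1: S(1,-1) = 0.5940; S(1,+0) = 0.9600; S(1,+1) = 1.5514
  k=2: S(2,-2) = 0.3676; S(2,-1) = 0.5940; S(2,+0) = 0.9600; S(2,+1) = 1.5514; S(2,+2) = 2.5072
  k=3: S(3,-3) = 0.2275; S(3,-2) = 0.3676; S(3,-1) = 0.5940; S(3,+0) = 0.9600; S(3,+1) = 1.5514; S(3,+2) = 2.5072; S(3,+3) = 4.0519
Terminal payoffs V(N, j) = max(K - S_T, 0):
  V(3,-3) = 0.622549; V(3,-2) = 0.482423; V(3,-1) = 0.255968; V(3,+0) = 0.000000; V(3,+1) = 0.000000; V(3,+2) = 0.000000; V(3,+3) = 0.000000
Backward induction: V(k, j) = exp(-r*dt) * [p_u * V(k+1, j+1) + p_m * V(k+1, j) + p_d * V(k+1, j-1)]
  V(2,-2) = exp(-r*dt) * [p_u*0.255968 + p_m*0.482423 + p_d*0.622549] = 0.470275
  V(2,-1) = exp(-r*dt) * [p_u*0.000000 + p_m*0.255968 + p_d*0.482423] = 0.260268
  V(2,+0) = exp(-r*dt) * [p_u*0.000000 + p_m*0.000000 + p_d*0.255968] = 0.049108
  V(2,+1) = exp(-r*dt) * [p_u*0.000000 + p_m*0.000000 + p_d*0.000000] = 0.000000
  V(2,+2) = exp(-r*dt) * [p_u*0.000000 + p_m*0.000000 + p_d*0.000000] = 0.000000
  V(1,-1) = exp(-r*dt) * [p_u*0.049108 + p_m*0.260268 + p_d*0.470275] = 0.267421
  V(1,+0) = exp(-r*dt) * [p_u*0.000000 + p_m*0.049108 + p_d*0.260268] = 0.082110
  V(1,+1) = exp(-r*dt) * [p_u*0.000000 + p_m*0.000000 + p_d*0.049108] = 0.009422
  V(0,+0) = exp(-r*dt) * [p_u*0.009422 + p_m*0.082110 + p_d*0.267421] = 0.106384

Answer: Price = V(0,0) = 0.1064


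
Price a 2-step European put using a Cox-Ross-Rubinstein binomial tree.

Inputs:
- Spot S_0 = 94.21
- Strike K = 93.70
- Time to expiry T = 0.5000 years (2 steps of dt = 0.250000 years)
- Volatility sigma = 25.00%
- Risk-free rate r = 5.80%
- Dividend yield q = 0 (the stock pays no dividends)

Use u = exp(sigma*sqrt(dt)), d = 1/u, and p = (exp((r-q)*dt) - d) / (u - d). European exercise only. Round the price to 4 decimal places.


Answer: Price = V(0,0) = 4.4171

Derivation:
dt = T/N = 0.250000
u = exp(sigma*sqrt(dt)) = 1.133148; d = 1/u = 0.882497
p = (exp((r-q)*dt) - d) / (u - d) = 0.527061
Discount per step: exp(-r*dt) = 0.985605
Stock lattice S(k, i) with i counting down-moves:
  k=0: S(0,0) = 94.2100
  k=1: S(1,0) = 106.7539; S(1,1) = 83.1400
  k=2: S(2,0) = 120.9680; S(2,1) = 94.2100; S(2,2) = 73.3708
Terminal payoffs V(N, i) = max(K - S_T, 0):
  V(2,0) = 0.000000; V(2,1) = 0.000000; V(2,2) = 20.329178
Backward induction: V(k, i) = exp(-r*dt) * [p * V(k+1, i) + (1-p) * V(k+1, i+1)].
  V(1,0) = exp(-r*dt) * [p*0.000000 + (1-p)*0.000000] = 0.000000
  V(1,1) = exp(-r*dt) * [p*0.000000 + (1-p)*20.329178] = 9.476051
  V(0,0) = exp(-r*dt) * [p*0.000000 + (1-p)*9.476051] = 4.417077


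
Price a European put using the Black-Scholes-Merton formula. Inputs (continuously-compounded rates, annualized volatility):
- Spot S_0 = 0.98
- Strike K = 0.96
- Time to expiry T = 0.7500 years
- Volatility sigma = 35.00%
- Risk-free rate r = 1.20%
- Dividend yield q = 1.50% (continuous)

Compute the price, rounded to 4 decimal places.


d1 = (ln(S/K) + (r - q + 0.5*sigma^2) * T) / (sigma * sqrt(T)) = 0.21215738
d2 = d1 - sigma * sqrt(T) = -0.09095151
exp(-rT) = 0.99104038; exp(-qT) = 0.98881304
P = K * exp(-rT) * N(-d2) - S_0 * exp(-qT) * N(-d1)
N(-d1) = 0.41599213; N(-d2) = 0.53623444
P = 0.9600 * 0.99104038 * 0.53623444 - 0.9800 * 0.98881304 * 0.41599213 = 0.1071

Answer: Price = 0.1071


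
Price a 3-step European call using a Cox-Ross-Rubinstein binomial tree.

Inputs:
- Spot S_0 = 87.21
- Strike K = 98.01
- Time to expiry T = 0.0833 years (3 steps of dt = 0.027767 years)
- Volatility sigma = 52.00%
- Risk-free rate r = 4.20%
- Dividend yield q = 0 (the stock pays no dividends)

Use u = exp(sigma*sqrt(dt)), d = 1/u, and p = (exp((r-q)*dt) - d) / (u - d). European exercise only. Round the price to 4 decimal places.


dt = T/N = 0.027767
u = exp(sigma*sqrt(dt)) = 1.090514; d = 1/u = 0.916999
p = (exp((r-q)*dt) - d) / (u - d) = 0.485076
Discount per step: exp(-r*dt) = 0.998834
Stock lattice S(k, i) with i counting down-moves:
  k=0: S(0,0) = 87.2100
  k=1: S(1,0) = 95.1037; S(1,1) = 79.9714
  k=2: S(2,0) = 103.7120; S(2,1) = 87.2100; S(2,2) = 73.3337
  k=3: S(3,0) = 113.0994; S(3,1) = 95.1037; S(3,2) = 79.9714; S(3,3) = 67.2469
Terminal payoffs V(N, i) = max(S_T - K, 0):
  V(3,0) = 15.089391; V(3,1) = 0.000000; V(3,2) = 0.000000; V(3,3) = 0.000000
Backward induction: V(k, i) = exp(-r*dt) * [p * V(k+1, i) + (1-p) * V(k+1, i+1)].
  V(2,0) = exp(-r*dt) * [p*15.089391 + (1-p)*0.000000] = 7.310972
  V(2,1) = exp(-r*dt) * [p*0.000000 + (1-p)*0.000000] = 0.000000
  V(2,2) = exp(-r*dt) * [p*0.000000 + (1-p)*0.000000] = 0.000000
  V(1,0) = exp(-r*dt) * [p*7.310972 + (1-p)*0.000000] = 3.542245
  V(1,1) = exp(-r*dt) * [p*0.000000 + (1-p)*0.000000] = 0.000000
  V(0,0) = exp(-r*dt) * [p*3.542245 + (1-p)*0.000000] = 1.716256

Answer: Price = V(0,0) = 1.7163


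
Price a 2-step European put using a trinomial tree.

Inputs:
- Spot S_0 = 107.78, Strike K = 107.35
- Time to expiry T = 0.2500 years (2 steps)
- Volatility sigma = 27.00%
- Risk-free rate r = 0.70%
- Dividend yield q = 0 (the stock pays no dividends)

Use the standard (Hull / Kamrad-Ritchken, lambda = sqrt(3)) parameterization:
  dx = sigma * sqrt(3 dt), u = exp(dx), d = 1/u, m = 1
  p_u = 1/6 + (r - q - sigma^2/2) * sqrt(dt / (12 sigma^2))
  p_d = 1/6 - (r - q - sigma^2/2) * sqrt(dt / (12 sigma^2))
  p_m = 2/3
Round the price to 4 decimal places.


Answer: Price = V(0,0) = 4.7294

Derivation:
dt = T/N = 0.125000; dx = sigma*sqrt(3*dt) = 0.165341
u = exp(dx) = 1.179795; d = 1/u = 0.847605
p_u = 0.155534, p_m = 0.666667, p_d = 0.177799
Discount per step: exp(-r*dt) = 0.999125
Stock lattice S(k, j) with j the centered position index:
  k=0: S(0,+0) = 107.7800
  k=1: S(1,-1) = 91.3549; S(1,+0) = 107.7800; S(1,+1) = 127.1583
  k=2: S(2,-2) = 77.4328; S(2,-1) = 91.3549; S(2,+0) = 107.7800; S(2,+1) = 127.1583; S(2,+2) = 150.0207
Terminal payoffs V(N, j) = max(K - S_T, 0):
  V(2,-2) = 29.917159; V(2,-1) = 15.995133; V(2,+0) = 0.000000; V(2,+1) = 0.000000; V(2,+2) = 0.000000
Backward induction: V(k, j) = exp(-r*dt) * [p_u * V(k+1, j+1) + p_m * V(k+1, j) + p_d * V(k+1, j-1)]
  V(1,-1) = exp(-r*dt) * [p_u*0.000000 + p_m*15.995133 + p_d*29.917159] = 15.968684
  V(1,+0) = exp(-r*dt) * [p_u*0.000000 + p_m*0.000000 + p_d*15.995133] = 2.841431
  V(1,+1) = exp(-r*dt) * [p_u*0.000000 + p_m*0.000000 + p_d*0.000000] = 0.000000
  V(0,+0) = exp(-r*dt) * [p_u*0.000000 + p_m*2.841431 + p_d*15.968684] = 4.729363


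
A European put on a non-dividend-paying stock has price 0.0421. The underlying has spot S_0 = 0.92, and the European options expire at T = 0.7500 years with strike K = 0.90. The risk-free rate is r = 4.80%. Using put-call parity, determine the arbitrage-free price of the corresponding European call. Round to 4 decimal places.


Answer: Call price = 0.0939

Derivation:
Put-call parity: C - P = S_0 * exp(-qT) - K * exp(-rT).
S_0 * exp(-qT) = 0.9200 * 1.00000000 = 0.92000000
K * exp(-rT) = 0.9000 * 0.96464029 = 0.86817626
C = P + S*exp(-qT) - K*exp(-rT)
C = 0.0421 + 0.92000000 - 0.86817626 = 0.0939


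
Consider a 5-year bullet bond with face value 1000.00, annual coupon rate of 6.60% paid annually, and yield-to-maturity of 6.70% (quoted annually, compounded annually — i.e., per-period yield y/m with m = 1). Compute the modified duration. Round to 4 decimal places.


Coupon per period c = face * coupon_rate / m = 66.000000
Periods per year m = 1; per-period yield y/m = 0.067000
Number of cashflows N = 5
Cashflows (t years, CF_t, discount factor 1/(1+y/m)^(m*t), PV):
  t = 1.0000: CF_t = 66.000000, DF = 0.937207, PV = 61.855670
  t = 2.0000: CF_t = 66.000000, DF = 0.878357, PV = 57.971575
  t = 3.0000: CF_t = 66.000000, DF = 0.823203, PV = 54.331373
  t = 4.0000: CF_t = 66.000000, DF = 0.771511, PV = 50.919749
  t = 5.0000: CF_t = 1066.000000, DF = 0.723066, PV = 770.788289
Price P = sum_t PV_t = 995.866656
First compute Macaulay numerator sum_t t * PV_t:
  t * PV_t at t = 1.0000: 61.855670
  t * PV_t at t = 2.0000: 115.943149
  t * PV_t at t = 3.0000: 162.994118
  t * PV_t at t = 4.0000: 203.678998
  t * PV_t at t = 5.0000: 3853.941445
Macaulay duration D = 4398.413380 / 995.866656 = 4.416669
Modified duration = D / (1 + y/m) = 4.416669 / (1 + 0.067000) = 4.139334

Answer: Modified duration = 4.1393


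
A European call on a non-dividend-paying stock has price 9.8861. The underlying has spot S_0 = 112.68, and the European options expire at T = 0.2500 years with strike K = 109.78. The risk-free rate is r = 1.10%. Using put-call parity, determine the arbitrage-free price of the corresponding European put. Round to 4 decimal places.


Answer: Put price = 6.6846

Derivation:
Put-call parity: C - P = S_0 * exp(-qT) - K * exp(-rT).
S_0 * exp(-qT) = 112.6800 * 1.00000000 = 112.68000000
K * exp(-rT) = 109.7800 * 0.99725378 = 109.47851973
P = C - S*exp(-qT) + K*exp(-rT)
P = 9.8861 - 112.68000000 + 109.47851973 = 6.6846


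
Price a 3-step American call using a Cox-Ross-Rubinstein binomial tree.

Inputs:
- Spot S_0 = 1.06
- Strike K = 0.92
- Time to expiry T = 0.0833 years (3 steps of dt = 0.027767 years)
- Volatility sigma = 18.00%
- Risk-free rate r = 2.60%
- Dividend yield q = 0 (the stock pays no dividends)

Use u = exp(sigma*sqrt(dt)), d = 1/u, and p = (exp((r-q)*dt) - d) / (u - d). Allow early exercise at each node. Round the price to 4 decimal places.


Answer: Price = V(0,0) = 0.1420

Derivation:
dt = T/N = 0.027767
u = exp(sigma*sqrt(dt)) = 1.030448; d = 1/u = 0.970451
p = (exp((r-q)*dt) - d) / (u - d) = 0.504539
Discount per step: exp(-r*dt) = 0.999278
Stock lattice S(k, i) with i counting down-moves:
  k=0: S(0,0) = 1.0600
  k=1: S(1,0) = 1.0923; S(1,1) = 1.0287
  k=2: S(2,0) = 1.1255; S(2,1) = 1.0600; S(2,2) = 0.9983
  k=3: S(3,0) = 1.1598; S(3,1) = 1.0923; S(3,2) = 1.0287; S(3,3) = 0.9688
Terminal payoffs V(N, i) = max(S_T - K, 0):
  V(3,0) = 0.239804; V(3,1) = 0.172275; V(3,2) = 0.108678; V(3,3) = 0.048784
Backward induction: V(k, i) = exp(-r*dt) * [p * V(k+1, i) + (1-p) * V(k+1, i+1)]; then take max(V_cont, immediate exercise) for American.
  V(2,0) = exp(-r*dt) * [p*0.239804 + (1-p)*0.172275] = 0.206197; exercise = 0.205533; V(2,0) = max -> 0.206197
  V(2,1) = exp(-r*dt) * [p*0.172275 + (1-p)*0.108678] = 0.140664; exercise = 0.140000; V(2,1) = max -> 0.140664
  V(2,2) = exp(-r*dt) * [p*0.108678 + (1-p)*0.048784] = 0.078946; exercise = 0.078282; V(2,2) = max -> 0.078946
  V(1,0) = exp(-r*dt) * [p*0.206197 + (1-p)*0.140664] = 0.173603; exercise = 0.172275; V(1,0) = max -> 0.173603
  V(1,1) = exp(-r*dt) * [p*0.140664 + (1-p)*0.078946] = 0.110006; exercise = 0.108678; V(1,1) = max -> 0.110006
  V(0,0) = exp(-r*dt) * [p*0.173603 + (1-p)*0.110006] = 0.141990; exercise = 0.140000; V(0,0) = max -> 0.141990
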